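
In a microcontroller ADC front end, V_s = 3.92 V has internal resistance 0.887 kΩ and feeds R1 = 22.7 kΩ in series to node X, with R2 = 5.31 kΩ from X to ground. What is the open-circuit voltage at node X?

R1' = 0.887 + 22.7 = 23.59 kΩ (source resistance + R1).
Open-circuit (no load on X): V_th = V_s · R2/(R1' + R2) = 3.92 × 5.31/(23.59 + 5.31) = 0.7203 V.

V_th ≈ 0.720 V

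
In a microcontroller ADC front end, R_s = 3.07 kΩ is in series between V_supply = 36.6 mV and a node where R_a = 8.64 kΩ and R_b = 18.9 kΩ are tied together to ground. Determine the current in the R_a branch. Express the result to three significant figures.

I ≈ 2.79 µA

Combine the parallel branches: R_p = (1/8.64 + 1/18.9)⁻¹ = 5.929 kΩ.
V_A by voltage divider: V_A = 36.6 × 5.929/(3.07 + 5.929) = 24.11 mV.
I(R_a) = V_A / R_a = 24.11/8.64 = 2.791 µA.
(Equivalently: I_total = 4.067 µA, then current-divider fraction G_k/ΣG = 0.6863.)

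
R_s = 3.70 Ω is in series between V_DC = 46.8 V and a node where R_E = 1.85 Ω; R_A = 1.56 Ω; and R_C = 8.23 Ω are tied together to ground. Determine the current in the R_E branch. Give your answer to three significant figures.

I ≈ 4.35 A

Combine the parallel branches: R_p = (1/1.85 + 1/1.56 + 1/8.23)⁻¹ = 0.7674 Ω.
V_A by voltage divider: V_A = 46.8 × 0.7674/(3.70 + 0.7674) = 8.039 V.
I(R_E) = V_A / R_E = 8.039/1.85 = 4.346 A.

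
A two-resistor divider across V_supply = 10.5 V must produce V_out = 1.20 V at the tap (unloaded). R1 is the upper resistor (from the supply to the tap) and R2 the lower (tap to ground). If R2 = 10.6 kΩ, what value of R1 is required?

R1 ≈ 82.1 kΩ

The divider ratio is R2/(R1+R2) = 1.20/10.5 = 0.1143.
R1 = R2·(1/k − 1) = 10.6 × 7.750 = 82.15 kΩ.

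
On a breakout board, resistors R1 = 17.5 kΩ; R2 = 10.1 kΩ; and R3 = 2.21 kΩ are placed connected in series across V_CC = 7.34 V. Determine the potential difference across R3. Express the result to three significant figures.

V ≈ 0.544 V

Series total: ΣR = 17.5 + 10.1 + 2.21 = 29.81 kΩ.
Voltage divider: V = V_CC · (2.210 / 29.81) = 7.34 × 0.07414 = 0.5442 V.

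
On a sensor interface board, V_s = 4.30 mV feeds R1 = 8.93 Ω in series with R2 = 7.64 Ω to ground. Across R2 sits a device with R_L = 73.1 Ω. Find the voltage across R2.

V_out ≈ 1.88 mV

First combine the lower leg with the load: R2 ‖ R_L = 6.917 Ω.
Voltage divider with the loaded lower leg: V_out = 4.30 × 6.917/(8.93 + 6.917) = 4.30 × 0.4365 = 1.877 mV.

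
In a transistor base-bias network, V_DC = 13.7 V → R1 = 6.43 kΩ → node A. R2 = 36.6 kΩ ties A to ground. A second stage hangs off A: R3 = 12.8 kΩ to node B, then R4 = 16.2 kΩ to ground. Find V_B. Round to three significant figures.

The second stage (R3 + R4 = 29.00 kΩ) loads node A in parallel with R2.
Effective lower resistance at A: R2 ‖ 29.00 = 16.18 kΩ.
So V_A = 13.7 × 0.7156 = 9.804 V.
Stage 2 is unloaded, so V_B = V_A · R4/(R3+R4) = 9.804 × 16.2/29.00 = 5.477 V.

V_B ≈ 5.48 V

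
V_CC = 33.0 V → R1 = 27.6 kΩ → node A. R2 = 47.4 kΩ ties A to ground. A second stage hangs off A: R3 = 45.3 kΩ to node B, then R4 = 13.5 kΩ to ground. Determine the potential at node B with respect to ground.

V_B ≈ 3.69 V

Node A sees R2 in parallel with the series input of stage 2, R3 + R4 = 58.80 kΩ.
Effective lower resistance at A: R2 ‖ 58.80 = 26.24 kΩ.
V_A = 33.0 × 26.24/(27.6 + 26.24) = 16.08 V.
V_B = V_A × 0.2296 = 3.693 V.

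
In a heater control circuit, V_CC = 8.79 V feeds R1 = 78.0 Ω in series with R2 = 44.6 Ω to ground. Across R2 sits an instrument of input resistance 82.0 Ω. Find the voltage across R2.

The load sits in parallel with R2, giving an effective lower resistance R2' = R2·R_L/(R2+R_L) = 28.89 Ω.
Now apply the divider: V_out = 8.79 × 0.2703 = 2.376 V.
(Unloaded it would be 3.20 V; the load pulls it down.)

V_out ≈ 2.38 V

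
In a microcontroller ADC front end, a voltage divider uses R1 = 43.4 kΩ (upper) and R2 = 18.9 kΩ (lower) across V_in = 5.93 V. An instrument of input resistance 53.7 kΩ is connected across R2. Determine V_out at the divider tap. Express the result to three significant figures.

V_out ≈ 1.44 V

R2 ‖ R_L = (18.9 × 53.7)/(18.9 + 53.7) = 13.98 kΩ.
Voltage divider with the loaded lower leg: V_out = 5.93 × 13.98/(43.4 + 13.98) = 5.93 × 0.2436 = 1.445 V.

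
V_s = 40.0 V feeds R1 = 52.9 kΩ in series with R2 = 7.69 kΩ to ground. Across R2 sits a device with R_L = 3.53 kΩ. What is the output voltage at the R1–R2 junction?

V_out ≈ 1.75 V

The load sits in parallel with R2, giving an effective lower resistance R2' = R2·R_L/(R2+R_L) = 2.419 kΩ.
Voltage divider with the loaded lower leg: V_out = 40.0 × 2.419/(52.9 + 2.419) = 40.0 × 0.04374 = 1.749 V.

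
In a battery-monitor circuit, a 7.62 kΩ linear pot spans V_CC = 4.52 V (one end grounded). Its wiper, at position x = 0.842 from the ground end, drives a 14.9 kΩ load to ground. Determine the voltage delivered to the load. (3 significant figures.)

The pot divides into 1.204 kΩ above the wiper and 6.416 kΩ below.
R_L loads the lower segment: effective lower R = 4.485 kΩ.
Then V_out = V_CC · 4.485/(1.204 + 4.485) = 3.563 V.

V_out ≈ 3.56 V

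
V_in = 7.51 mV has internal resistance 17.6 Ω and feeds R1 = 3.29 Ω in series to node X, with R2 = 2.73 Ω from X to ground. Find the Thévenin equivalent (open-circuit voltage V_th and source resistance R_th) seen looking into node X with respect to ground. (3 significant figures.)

R1' = 17.6 + 3.29 = 20.89 Ω (source resistance + R1).
Open-circuit (no load on X): V_th = V_in · R2/(R1' + R2) = 7.51 × 2.73/(20.89 + 2.73) = 0.8680 mV.
With V_in suppressed (replaced by a short), R_th = R1' ‖ R2 = (20.89 × 2.73)/(20.89 + 2.73) = 2.414 Ω.

V_th ≈ 0.868 mV, R_th ≈ 2.41 Ω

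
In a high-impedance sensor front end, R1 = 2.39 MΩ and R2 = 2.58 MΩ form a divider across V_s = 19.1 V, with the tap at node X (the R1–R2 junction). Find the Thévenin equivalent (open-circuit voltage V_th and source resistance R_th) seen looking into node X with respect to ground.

V_th is the unloaded tap voltage: V_s · R2/(R1+R2) = 19.1 × 0.5191 = 9.915 V.
Looking into X with the source shorted: R_th = R1·R2/(R1+R2) = 2.390 × 2.58/4.970 = 1.241 MΩ.

V_th ≈ 9.92 V, R_th ≈ 1.24 MΩ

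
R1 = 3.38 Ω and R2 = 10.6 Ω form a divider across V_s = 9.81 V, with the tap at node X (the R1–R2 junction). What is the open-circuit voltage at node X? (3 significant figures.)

V_th ≈ 7.44 V

V_th is the unloaded tap voltage: V_s · R2/(R1+R2) = 9.81 × 0.7582 = 7.438 V.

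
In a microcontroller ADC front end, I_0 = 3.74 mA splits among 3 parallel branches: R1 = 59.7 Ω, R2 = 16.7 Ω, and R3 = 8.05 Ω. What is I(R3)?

Total conductance ΣG = 1/59.7 + 1/16.7 + 1/8.05 = 0.2009 (units of 1/Ω).
Current divider: I(R3) = I_0 · G_k/ΣG = 3.74 × (0.1242/0.2009) = 3.74 × 0.6185 = 2.313 mA.

I ≈ 2.31 mA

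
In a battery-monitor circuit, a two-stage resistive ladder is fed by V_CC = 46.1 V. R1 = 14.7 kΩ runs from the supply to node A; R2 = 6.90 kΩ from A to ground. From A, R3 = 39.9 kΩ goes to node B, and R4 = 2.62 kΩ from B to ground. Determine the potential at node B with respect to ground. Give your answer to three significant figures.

V_B ≈ 0.817 V

Looking into the second stage from A: R3 + R4 = 42.52 kΩ appears in parallel with R2.
R2 ‖ (R3+R4) = 5.937 kΩ.
First divider: V_A = V_CC · 5.937/(14.7 + 5.937) = 13.26 V.
Stage 2 is unloaded, so V_B = V_A · R4/(R3+R4) = 13.26 × 2.62/42.52 = 0.8172 V.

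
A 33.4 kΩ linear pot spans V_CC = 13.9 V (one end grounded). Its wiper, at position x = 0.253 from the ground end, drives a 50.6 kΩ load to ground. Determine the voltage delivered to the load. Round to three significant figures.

Lower segment x·R_p = 8.450 kΩ; upper segment (1−x)·R_p = 24.95 kΩ.
R_L loads the lower segment: effective lower R = 7.241 kΩ.
Then V_out = V_CC · 7.241/(24.95 + 7.241) = 3.127 V.
(Unloaded: V_out = x·V_CC = 3.52 V.)

V_out ≈ 3.13 V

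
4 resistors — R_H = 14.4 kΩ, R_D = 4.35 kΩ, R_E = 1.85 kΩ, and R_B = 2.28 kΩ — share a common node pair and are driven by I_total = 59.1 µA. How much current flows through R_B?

I ≈ 20.3 µA

Total conductance ΣG = 1/14.4 + 1/4.35 + 1/1.85 + 1/2.28 = 1.278 (units of 1/kΩ).
R_B takes the fraction G_k/ΣG = 0.4386/1.278 = 0.3431, so I = 59.1 × 0.3431 = 20.28 µA.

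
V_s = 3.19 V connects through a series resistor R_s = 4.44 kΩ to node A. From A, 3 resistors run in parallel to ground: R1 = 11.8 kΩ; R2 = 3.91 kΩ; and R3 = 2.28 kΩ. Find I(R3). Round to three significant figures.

I ≈ 0.314 mA

Combine the parallel branches: R_p = (1/11.8 + 1/3.91 + 1/2.28)⁻¹ = 1.284 kΩ.
Node voltage V_A = V_s · R_p/(R_s + R_p) = 3.19 × 0.2243 = 0.7154 V.
Branch current I = V_A/R3 = 0.7154/2.28 = 0.3138 mA.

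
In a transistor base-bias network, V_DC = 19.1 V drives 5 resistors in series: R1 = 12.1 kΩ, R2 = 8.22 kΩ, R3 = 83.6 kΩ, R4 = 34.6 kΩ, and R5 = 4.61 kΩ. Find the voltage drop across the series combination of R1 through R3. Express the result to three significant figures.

V ≈ 13.9 V

ΣR = 12.1 + 8.22 + 83.6 + 34.6 + 4.61 = 143.1 kΩ.
R_{R1..R3} = 12.1 + 8.22 + 83.6 = 103.9 kΩ.
Voltage divider: V = V_DC · (103.9 / 143.1) = 19.1 × 0.7261 = 13.87 V.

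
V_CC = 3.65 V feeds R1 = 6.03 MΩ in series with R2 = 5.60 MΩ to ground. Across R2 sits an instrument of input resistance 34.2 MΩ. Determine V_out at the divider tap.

First combine the lower leg with the load: R2 ‖ R_L = 4.812 MΩ.
Then V_out = V_CC · R2'/(R1 + R2') = 3.65 × 4.812/10.84 = 1.620 V.

V_out ≈ 1.62 V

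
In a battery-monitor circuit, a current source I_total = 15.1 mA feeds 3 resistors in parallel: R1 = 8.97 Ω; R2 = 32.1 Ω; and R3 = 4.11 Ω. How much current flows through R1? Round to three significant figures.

ΣG = 1/8.97 + 1/32.1 + 1/4.11 = 0.3859.
Current divider: I(R1) = I_total · G_k/ΣG = 15.1 × (0.1115/0.3859) = 15.1 × 0.2889 = 4.362 mA.

I ≈ 4.36 mA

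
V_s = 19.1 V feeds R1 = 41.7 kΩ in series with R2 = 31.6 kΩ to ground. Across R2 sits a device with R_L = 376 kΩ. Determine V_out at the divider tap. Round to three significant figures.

First combine the lower leg with the load: R2 ‖ R_L = 29.15 kΩ.
Then V_out = V_s · R2'/(R1 + R2') = 19.1 × 29.15/70.85 = 7.858 V.

V_out ≈ 7.86 V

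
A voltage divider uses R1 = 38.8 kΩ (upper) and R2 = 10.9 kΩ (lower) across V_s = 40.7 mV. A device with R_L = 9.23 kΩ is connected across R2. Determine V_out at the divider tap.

The load sits in parallel with R2, giving an effective lower resistance R2' = R2·R_L/(R2+R_L) = 4.998 kΩ.
Then V_out = V_s · R2'/(R1 + R2') = 40.7 × 4.998/43.80 = 4.644 mV.

V_out ≈ 4.64 mV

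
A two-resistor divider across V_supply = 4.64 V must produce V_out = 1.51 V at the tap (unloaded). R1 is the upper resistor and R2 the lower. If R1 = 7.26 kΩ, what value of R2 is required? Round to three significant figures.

V_out/V_supply = R2/(R1+R2) = 0.3254.
R2 = R1 · 0.3254/(1 − 0.3254) = 3.502 kΩ.

R2 ≈ 3.50 kΩ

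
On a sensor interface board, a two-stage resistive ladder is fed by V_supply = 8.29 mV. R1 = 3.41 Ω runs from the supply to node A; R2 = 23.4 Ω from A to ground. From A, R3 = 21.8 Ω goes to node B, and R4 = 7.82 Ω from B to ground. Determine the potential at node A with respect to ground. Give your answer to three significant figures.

Node A sees R2 in parallel with the series input of stage 2, R3 + R4 = 29.62 Ω.
Effective lower resistance at A: R2 ‖ 29.62 = 13.07 Ω.
First divider: V_A = V_supply · 13.07/(3.41 + 13.07) = 6.575 mV.

V_A ≈ 6.57 mV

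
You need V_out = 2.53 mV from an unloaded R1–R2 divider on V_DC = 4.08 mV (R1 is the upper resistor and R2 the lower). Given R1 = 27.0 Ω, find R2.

R2 ≈ 44.1 Ω

Required fraction k = V_out/V_DC = 0.6201.
Rearranging, R2 = R1·k/(1−k) = 27.0 × 1.632 = 44.07 Ω.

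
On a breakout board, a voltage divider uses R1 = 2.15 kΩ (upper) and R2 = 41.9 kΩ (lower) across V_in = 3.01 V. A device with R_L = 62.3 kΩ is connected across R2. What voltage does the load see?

V_out ≈ 2.77 V

The load sits in parallel with R2, giving an effective lower resistance R2' = R2·R_L/(R2+R_L) = 25.05 kΩ.
Voltage divider with the loaded lower leg: V_out = 3.01 × 25.05/(2.15 + 25.05) = 3.01 × 0.9210 = 2.772 V.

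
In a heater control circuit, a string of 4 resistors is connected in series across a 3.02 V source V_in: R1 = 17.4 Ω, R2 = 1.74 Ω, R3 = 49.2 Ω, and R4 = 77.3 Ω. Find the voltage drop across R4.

Series total: ΣR = 17.4 + 1.74 + 49.2 + 77.3 = 145.6 Ω.
Voltage divider: V = V_in · (77.30 / 145.6) = 3.02 × 0.5308 = 1.603 V.

V ≈ 1.60 V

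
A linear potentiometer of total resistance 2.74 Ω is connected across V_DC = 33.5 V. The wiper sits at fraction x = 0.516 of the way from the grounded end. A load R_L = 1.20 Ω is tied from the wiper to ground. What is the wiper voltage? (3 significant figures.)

V_out ≈ 11.0 V

The pot divides into 1.326 Ω above the wiper and 1.414 Ω below.
Lower segment in parallel with the load: 1.414 ‖ 1.20 = 0.6491 Ω.
Then V_out = V_DC · 0.6491/(1.326 + 0.6491) = 11.01 V.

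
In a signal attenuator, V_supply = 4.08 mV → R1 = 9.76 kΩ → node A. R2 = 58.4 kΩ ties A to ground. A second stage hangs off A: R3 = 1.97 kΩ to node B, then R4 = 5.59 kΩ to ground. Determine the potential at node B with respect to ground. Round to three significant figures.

V_B ≈ 1.23 mV

Looking into the second stage from A: R3 + R4 = 7.560 kΩ appears in parallel with R2.
Effective lower resistance at A: R2 ‖ 7.560 = 6.694 kΩ.
First divider: V_A = V_supply · 6.694/(9.76 + 6.694) = 1.660 mV.
V_B = V_A × 0.7394 = 1.227 mV.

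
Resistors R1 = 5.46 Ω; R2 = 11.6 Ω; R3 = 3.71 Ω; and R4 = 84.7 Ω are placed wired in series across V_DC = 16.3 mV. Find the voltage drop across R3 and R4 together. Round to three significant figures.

V ≈ 13.7 mV

Series total: ΣR = 5.46 + 11.6 + 3.71 + 84.7 = 105.5 Ω.
R_{R3..R4} = 3.71 + 84.7 = 88.41 Ω.
By the voltage-divider rule, V = 16.3 × 88.41/105.5 = 13.66 mV.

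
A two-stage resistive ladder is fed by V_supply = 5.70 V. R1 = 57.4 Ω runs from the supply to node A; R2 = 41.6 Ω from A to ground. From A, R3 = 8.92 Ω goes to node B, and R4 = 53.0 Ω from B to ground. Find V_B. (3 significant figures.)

Looking into the second stage from A: R3 + R4 = 61.92 Ω appears in parallel with R2.
R2 ‖ (R3+R4) = 24.88 Ω.
V_A = 5.70 × 24.88/(57.4 + 24.88) = 1.724 V.
V_B = V_A × 0.8559 = 1.475 V.

V_B ≈ 1.48 V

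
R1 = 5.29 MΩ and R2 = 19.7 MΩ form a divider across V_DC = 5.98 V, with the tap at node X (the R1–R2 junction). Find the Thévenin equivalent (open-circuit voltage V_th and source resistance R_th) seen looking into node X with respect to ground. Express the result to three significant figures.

V_th ≈ 4.71 V, R_th ≈ 4.17 MΩ

V_th is the unloaded tap voltage: V_DC · R2/(R1+R2) = 5.98 × 0.7883 = 4.714 V.
With V_DC suppressed (replaced by a short), R_th = R1 ‖ R2 = (5.290 × 19.7)/(5.290 + 19.7) = 4.170 MΩ.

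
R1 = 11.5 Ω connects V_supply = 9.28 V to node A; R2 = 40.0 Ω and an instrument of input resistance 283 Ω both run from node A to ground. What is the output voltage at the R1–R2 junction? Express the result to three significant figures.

The load sits in parallel with R2, giving an effective lower resistance R2' = R2·R_L/(R2+R_L) = 35.05 Ω.
Then V_out = V_supply · R2'/(R1 + R2') = 9.28 × 35.05/46.55 = 6.987 V.

V_out ≈ 6.99 V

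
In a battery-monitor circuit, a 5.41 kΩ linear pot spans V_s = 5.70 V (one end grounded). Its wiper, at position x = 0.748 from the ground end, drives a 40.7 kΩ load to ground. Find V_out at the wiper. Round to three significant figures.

Split the track: R_lower = x·R_p = 4.047 kΩ, R_upper = (1−x)·R_p = 1.363 kΩ.
R_L loads the lower segment: effective lower R = 3.681 kΩ.
Loaded-divider output: V_out = 5.70 × 0.7297 = 4.159 V.
(Unloaded: V_out = x·V_s = 4.26 V.)

V_out ≈ 4.16 V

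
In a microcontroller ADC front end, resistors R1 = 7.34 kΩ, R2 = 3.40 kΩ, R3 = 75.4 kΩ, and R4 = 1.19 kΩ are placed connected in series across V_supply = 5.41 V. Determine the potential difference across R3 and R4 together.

V ≈ 4.74 V

Series total: ΣR = 7.34 + 3.40 + 75.4 + 1.19 = 87.33 kΩ.
R_{R3..R4} = 75.4 + 1.19 = 76.59 kΩ.
V = V_supply · R/ΣR = 5.41 × 0.8770 = 4.745 V.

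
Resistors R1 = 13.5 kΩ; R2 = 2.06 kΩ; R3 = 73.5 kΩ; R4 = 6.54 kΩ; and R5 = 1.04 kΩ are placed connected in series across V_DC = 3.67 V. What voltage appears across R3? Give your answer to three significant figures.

V ≈ 2.79 V

Total series resistance ΣR = 13.5 + 2.06 + 73.5 + 6.54 + 1.04 = 96.64 kΩ.
By the voltage-divider rule, V = 3.67 × 73.50/96.64 = 2.791 V.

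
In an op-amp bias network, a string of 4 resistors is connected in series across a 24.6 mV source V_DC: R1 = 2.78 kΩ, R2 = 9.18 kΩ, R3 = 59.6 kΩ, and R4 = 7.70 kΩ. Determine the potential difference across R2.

V ≈ 2.85 mV

ΣR = 2.78 + 9.18 + 59.6 + 7.70 = 79.26 kΩ.
Voltage divider: V = V_DC · (9.180 / 79.26) = 24.6 × 0.1158 = 2.849 mV.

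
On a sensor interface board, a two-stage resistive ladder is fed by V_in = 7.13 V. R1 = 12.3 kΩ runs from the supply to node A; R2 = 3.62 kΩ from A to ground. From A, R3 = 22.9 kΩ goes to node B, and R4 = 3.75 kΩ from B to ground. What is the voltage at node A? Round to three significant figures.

The second stage (R3 + R4 = 26.65 kΩ) loads node A in parallel with R2.
R2 ‖ (R3+R4) = 3.187 kΩ.
First divider: V_A = V_in · 3.187/(12.3 + 3.187) = 1.467 V.

V_A ≈ 1.47 V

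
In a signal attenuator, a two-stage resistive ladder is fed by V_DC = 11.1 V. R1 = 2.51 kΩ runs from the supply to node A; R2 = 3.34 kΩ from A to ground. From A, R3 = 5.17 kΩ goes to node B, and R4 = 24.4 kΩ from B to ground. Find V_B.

Looking into the second stage from A: R3 + R4 = 29.57 kΩ appears in parallel with R2.
Effective lower resistance at A: R2 ‖ 29.57 = 3.001 kΩ.
First divider: V_A = V_DC · 3.001/(2.51 + 3.001) = 6.044 V.
Stage 2 is unloaded, so V_B = V_A · R4/(R3+R4) = 6.044 × 24.4/29.57 = 4.988 V.

V_B ≈ 4.99 V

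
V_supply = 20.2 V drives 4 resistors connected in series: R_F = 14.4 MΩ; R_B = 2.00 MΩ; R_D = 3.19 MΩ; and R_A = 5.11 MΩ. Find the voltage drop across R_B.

ΣR = 14.4 + 2.00 + 3.19 + 5.11 = 24.70 MΩ.
By the voltage-divider rule, V = 20.2 × 2.000/24.70 = 1.636 V.

V ≈ 1.64 V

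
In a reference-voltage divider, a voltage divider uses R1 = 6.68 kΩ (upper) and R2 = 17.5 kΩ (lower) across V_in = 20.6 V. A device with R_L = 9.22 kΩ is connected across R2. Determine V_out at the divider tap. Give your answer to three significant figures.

The load sits in parallel with R2, giving an effective lower resistance R2' = R2·R_L/(R2+R_L) = 6.039 kΩ.
Voltage divider with the loaded lower leg: V_out = 20.6 × 6.039/(6.68 + 6.039) = 20.6 × 0.4748 = 9.781 V.
(Unloaded it would be 14.9 V; the load pulls it down.)

V_out ≈ 9.78 V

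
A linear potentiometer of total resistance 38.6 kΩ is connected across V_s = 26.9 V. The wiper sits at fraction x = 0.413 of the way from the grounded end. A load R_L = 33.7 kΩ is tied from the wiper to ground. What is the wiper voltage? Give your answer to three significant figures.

V_out ≈ 8.70 V

Lower segment x·R_p = 15.94 kΩ; upper segment (1−x)·R_p = 22.66 kΩ.
R_L loads the lower segment: effective lower R = 10.82 kΩ.
Loaded-divider output: V_out = 26.9 × 0.3232 = 8.695 V.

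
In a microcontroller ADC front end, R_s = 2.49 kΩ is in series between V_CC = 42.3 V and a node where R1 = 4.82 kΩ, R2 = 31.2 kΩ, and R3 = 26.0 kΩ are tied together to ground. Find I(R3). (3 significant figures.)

I ≈ 0.961 mA

Parallel bank: R_p = 1/(1/4.82 + 1/31.2 + 1/26.0) = 3.597 kΩ.
Node voltage V_A = V_CC · R_p/(R_s + R_p) = 42.3 × 0.5910 = 25.00 V.
I(R3) = V_A / R3 = 25.00/26.0 = 0.9614 mA.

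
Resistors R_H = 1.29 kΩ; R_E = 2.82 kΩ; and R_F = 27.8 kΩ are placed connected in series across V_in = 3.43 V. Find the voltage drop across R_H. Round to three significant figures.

V ≈ 0.139 V

ΣR = 1.29 + 2.82 + 27.8 = 31.91 kΩ.
V = V_in · R/ΣR = 3.43 × 0.04043 = 0.1387 V.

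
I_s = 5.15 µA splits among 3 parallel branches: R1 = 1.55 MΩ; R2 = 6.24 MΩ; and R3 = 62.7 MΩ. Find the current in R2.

I ≈ 1.00 µA

Conductances: ΣG = 1/1.55 + 1/6.24 + 1/62.7 = 0.8214 (1/MΩ).
Current divider: I(R2) = I_s · G_k/ΣG = 5.15 × (0.1603/0.8214) = 5.15 × 0.1951 = 1.005 µA.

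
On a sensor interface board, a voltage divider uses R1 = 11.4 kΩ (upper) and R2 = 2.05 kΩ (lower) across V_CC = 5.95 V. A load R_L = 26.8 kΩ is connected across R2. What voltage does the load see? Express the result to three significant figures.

V_out ≈ 0.852 V

First combine the lower leg with the load: R2 ‖ R_L = 1.904 kΩ.
Then V_out = V_CC · R2'/(R1 + R2') = 5.95 × 1.904/13.30 = 0.8517 V.
(Unloaded it would be 0.907 V; the load pulls it down.)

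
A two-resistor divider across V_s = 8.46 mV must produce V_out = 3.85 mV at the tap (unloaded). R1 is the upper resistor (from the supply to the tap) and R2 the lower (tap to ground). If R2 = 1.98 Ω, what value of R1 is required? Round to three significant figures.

The divider ratio is R2/(R1+R2) = 3.85/8.46 = 0.4551.
Rearranging, R1 = R2·(1−k)/k = 1.98 × 1.197 = 2.371 Ω.

R1 ≈ 2.37 Ω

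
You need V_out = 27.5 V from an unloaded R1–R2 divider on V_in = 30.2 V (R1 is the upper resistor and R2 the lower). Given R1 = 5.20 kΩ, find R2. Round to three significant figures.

Required fraction k = V_out/V_in = 0.9106.
So R2 = R1 · V_out/(V_in − V_out) = 5.20 × 27.5/(30.2 − 27.5) = 5.20 × 10.19 = 52.96 kΩ.

R2 ≈ 53.0 kΩ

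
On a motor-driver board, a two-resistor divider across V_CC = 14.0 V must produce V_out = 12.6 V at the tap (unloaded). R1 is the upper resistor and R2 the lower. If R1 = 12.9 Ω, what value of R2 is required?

V_out/V_CC = R2/(R1+R2) = 0.9000.
So R2 = R1 · V_out/(V_CC − V_out) = 12.9 × 12.6/(14.0 − 12.6) = 12.9 × 9.000 = 116.1 Ω.

R2 ≈ 116 Ω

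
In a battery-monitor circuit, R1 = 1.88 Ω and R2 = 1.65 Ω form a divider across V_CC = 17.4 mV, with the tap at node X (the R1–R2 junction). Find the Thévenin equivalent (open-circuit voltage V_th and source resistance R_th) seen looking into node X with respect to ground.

Open-circuit (no load on X): V_th = V_CC · R2/(R1 + R2) = 17.4 × 1.65/(1.880 + 1.65) = 8.133 mV.
Looking into X with the source shorted: R_th = R1·R2/(R1+R2) = 1.880 × 1.65/3.530 = 0.8788 Ω.

V_th ≈ 8.13 mV, R_th ≈ 0.879 Ω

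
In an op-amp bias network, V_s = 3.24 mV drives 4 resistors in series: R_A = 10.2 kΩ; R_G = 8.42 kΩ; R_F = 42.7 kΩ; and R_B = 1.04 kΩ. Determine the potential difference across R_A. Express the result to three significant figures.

V ≈ 0.530 mV

ΣR = 10.2 + 8.42 + 42.7 + 1.04 = 62.36 kΩ.
V = V_s · R/ΣR = 3.24 × 0.1636 = 0.5300 mV.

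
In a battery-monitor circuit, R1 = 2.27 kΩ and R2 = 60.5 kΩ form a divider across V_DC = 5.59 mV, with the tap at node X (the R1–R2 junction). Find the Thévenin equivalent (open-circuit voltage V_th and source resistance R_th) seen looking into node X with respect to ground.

V_th is the unloaded tap voltage: V_DC · R2/(R1+R2) = 5.59 × 0.9638 = 5.388 mV.
Looking into X with the source shorted: R_th = R1·R2/(R1+R2) = 2.270 × 60.5/62.77 = 2.188 kΩ.

V_th ≈ 5.39 mV, R_th ≈ 2.19 kΩ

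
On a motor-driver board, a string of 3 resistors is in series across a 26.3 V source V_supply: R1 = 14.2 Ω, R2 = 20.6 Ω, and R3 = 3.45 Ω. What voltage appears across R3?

V ≈ 2.37 V

Total series resistance ΣR = 14.2 + 20.6 + 3.45 = 38.25 Ω.
By the voltage-divider rule, V = 26.3 × 3.450/38.25 = 2.372 V.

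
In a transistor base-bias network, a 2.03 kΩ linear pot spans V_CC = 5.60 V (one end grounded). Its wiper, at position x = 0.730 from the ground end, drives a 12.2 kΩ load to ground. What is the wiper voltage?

V_out ≈ 3.96 V

Split the track: R_lower = x·R_p = 1.482 kΩ, R_upper = (1−x)·R_p = 0.5481 kΩ.
Lower segment in parallel with the load: 1.482 ‖ 12.2 = 1.321 kΩ.
Loaded-divider output: V_out = 5.60 × 0.7068 = 3.958 V.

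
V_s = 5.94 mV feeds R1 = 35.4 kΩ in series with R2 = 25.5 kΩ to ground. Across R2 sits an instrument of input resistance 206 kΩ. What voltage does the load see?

The load sits in parallel with R2, giving an effective lower resistance R2' = R2·R_L/(R2+R_L) = 22.69 kΩ.
Now apply the divider: V_out = 5.94 × 0.3906 = 2.320 mV.
(Unloaded it would be 2.49 mV; the load pulls it down.)

V_out ≈ 2.32 mV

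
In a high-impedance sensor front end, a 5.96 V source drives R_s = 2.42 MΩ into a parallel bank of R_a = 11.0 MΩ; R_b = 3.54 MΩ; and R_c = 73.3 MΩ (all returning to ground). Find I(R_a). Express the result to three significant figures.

Parallel bank: R_p = 1/(1/11.0 + 1/3.54 + 1/73.3) = 2.584 MΩ.
Node voltage V_A = V_s · R_p/(R_s + R_p) = 5.96 × 0.5164 = 3.078 V.
Branch current I = V_A/R_a = 3.078/11.0 = 0.2798 µA.
(Equivalently: I_total = 1.191 µA, then current-divider fraction G_k/ΣG = 0.2349.)

I ≈ 0.280 µA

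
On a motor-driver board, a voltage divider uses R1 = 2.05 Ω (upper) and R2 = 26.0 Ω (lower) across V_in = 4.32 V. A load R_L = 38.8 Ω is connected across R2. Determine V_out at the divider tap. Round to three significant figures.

V_out ≈ 3.82 V

The load sits in parallel with R2, giving an effective lower resistance R2' = R2·R_L/(R2+R_L) = 15.57 Ω.
Now apply the divider: V_out = 4.32 × 0.8836 = 3.817 V.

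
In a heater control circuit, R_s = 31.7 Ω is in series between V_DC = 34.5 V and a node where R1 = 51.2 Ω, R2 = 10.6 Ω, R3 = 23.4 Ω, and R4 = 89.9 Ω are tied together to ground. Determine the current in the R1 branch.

I ≈ 0.107 A

Combine the parallel branches: R_p = (1/51.2 + 1/10.6 + 1/23.4 + 1/89.9)⁻¹ = 5.962 Ω.
Node voltage V_A = V_DC · R_p/(R_s + R_p) = 34.5 × 0.1583 = 5.461 V.
Branch current I = V_A/R1 = 5.461/51.2 = 0.1067 A.
(Check via current divider: I_total = 0.9160 A; share G_k/ΣG = 0.1164 → same result.)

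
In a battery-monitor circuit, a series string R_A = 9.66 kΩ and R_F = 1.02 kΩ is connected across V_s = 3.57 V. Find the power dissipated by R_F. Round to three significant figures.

P ≈ 0.114 mW

The common current is I = 3.57/10.68 = 0.3343 mA.
V(R_F) = I·R = 0.3410 V; P = V·I = 0.3410 × 0.3343 = 0.1140 mW.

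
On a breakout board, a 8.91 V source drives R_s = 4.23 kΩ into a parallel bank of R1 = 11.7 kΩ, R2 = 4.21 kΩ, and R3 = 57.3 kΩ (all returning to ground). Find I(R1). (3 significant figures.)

I ≈ 0.312 mA

Combine the parallel branches: R_p = (1/11.7 + 1/4.21 + 1/57.3)⁻¹ = 2.937 kΩ.
Node voltage V_A = V_supply · R_p/(R_s + R_p) = 8.91 × 0.4098 = 3.651 V.
Branch current I = V_A/R1 = 3.651/11.7 = 0.3121 mA.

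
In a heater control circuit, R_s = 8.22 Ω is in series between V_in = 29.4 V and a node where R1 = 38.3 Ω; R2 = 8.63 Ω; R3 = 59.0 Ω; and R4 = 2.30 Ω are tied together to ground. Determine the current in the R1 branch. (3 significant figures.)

Parallel bank: R_p = 1/(1/38.3 + 1/8.63 + 1/59.0 + 1/2.30) = 1.684 Ω.
Node voltage V_A = V_in · R_p/(R_s + R_p) = 29.4 × 0.1701 = 5.000 V.
Branch current I = V_A/R1 = 5.000/38.3 = 0.1305 A.

I ≈ 0.131 A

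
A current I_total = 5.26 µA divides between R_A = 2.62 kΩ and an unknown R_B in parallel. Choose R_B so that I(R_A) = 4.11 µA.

In a two-way split, I_A/I_total = R_B/(R_A + R_B).
4.11/5.26 = R_B/(R_A + R_B) → R_B = R_A · (0.7814)/(1 − 0.7814) = 2.62 × 3.574 = 9.364 kΩ.

R_B ≈ 9.36 kΩ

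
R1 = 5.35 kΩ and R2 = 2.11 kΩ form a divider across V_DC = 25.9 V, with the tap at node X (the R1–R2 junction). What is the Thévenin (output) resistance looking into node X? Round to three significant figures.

R_th ≈ 1.51 kΩ

Zeroing V_DC shorts the top of R1 to ground, so R_th = R1 ‖ R2 = 1.513 kΩ.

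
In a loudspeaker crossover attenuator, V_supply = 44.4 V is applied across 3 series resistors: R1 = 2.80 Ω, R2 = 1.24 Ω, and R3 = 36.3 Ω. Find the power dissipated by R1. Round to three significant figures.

ΣR = 40.34 Ω → I = 44.4/40.34 = 1.101 A.
P(R1) = I²·R1 = (1.101)² × 2.80 = 3.392 W.

P ≈ 3.39 W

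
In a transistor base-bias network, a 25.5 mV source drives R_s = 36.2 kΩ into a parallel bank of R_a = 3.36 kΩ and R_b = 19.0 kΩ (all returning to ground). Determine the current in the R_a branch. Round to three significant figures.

Equivalent of the parallel group: R_p = 2.855 kΩ.
V_A by voltage divider: V_A = 25.5 × 2.855/(36.2 + 2.855) = 1.864 mV.
I(R_a) = V_A / R_a = 1.864/3.36 = 0.5548 µA.
(Check via current divider: I_total = 0.6529 µA; share G_k/ΣG = 0.8497 → same result.)

I ≈ 0.555 µA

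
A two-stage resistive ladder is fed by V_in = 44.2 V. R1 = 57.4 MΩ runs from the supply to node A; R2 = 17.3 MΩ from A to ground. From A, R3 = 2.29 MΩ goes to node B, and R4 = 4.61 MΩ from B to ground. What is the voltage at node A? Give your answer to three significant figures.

Looking into the second stage from A: R3 + R4 = 6.900 MΩ appears in parallel with R2.
R2 ‖ (R3+R4) = 4.933 MΩ.
So V_A = 44.2 × 0.07913 = 3.498 V.

V_A ≈ 3.50 V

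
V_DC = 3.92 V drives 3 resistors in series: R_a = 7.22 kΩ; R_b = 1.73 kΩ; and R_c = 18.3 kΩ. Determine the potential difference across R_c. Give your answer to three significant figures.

V ≈ 2.63 V

ΣR = 7.22 + 1.73 + 18.3 = 27.25 kΩ.
Voltage divider: V = V_DC · (18.30 / 27.25) = 3.92 × 0.6716 = 2.633 V.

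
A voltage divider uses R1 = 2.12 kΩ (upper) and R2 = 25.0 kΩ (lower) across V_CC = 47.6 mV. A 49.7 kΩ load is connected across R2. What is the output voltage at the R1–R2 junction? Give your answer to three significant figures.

V_out ≈ 42.2 mV

First combine the lower leg with the load: R2 ‖ R_L = 16.63 kΩ.
Now apply the divider: V_out = 47.6 × 0.8870 = 42.22 mV.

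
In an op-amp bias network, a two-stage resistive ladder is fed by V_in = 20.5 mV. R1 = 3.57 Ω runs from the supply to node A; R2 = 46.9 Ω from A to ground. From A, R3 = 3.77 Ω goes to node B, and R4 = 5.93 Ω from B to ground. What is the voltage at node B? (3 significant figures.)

Looking into the second stage from A: R3 + R4 = 9.700 Ω appears in parallel with R2.
R2 ‖ (R3+R4) = 8.038 Ω.
First divider: V_A = V_in · 8.038/(3.57 + 8.038) = 14.20 mV.
Then the unloaded second divider: V_B = V_A × R4/(R3+R4) = 14.20 × 0.6113 = 8.678 mV.

V_B ≈ 8.68 mV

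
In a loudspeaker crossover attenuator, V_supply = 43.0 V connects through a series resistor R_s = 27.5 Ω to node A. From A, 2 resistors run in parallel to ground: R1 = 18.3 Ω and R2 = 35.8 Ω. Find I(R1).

Combine the parallel branches: R_p = (1/18.3 + 1/35.8)⁻¹ = 12.11 Ω.
V_A = 43.0 × 12.11/39.61 = 13.15 V.
I(R1) = V_A / R1 = 13.15/18.3 = 0.7184 A.

I ≈ 0.718 A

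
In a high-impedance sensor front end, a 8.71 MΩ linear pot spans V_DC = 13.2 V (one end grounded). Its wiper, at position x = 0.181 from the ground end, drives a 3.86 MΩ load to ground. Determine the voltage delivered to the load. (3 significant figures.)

The pot divides into 7.133 MΩ above the wiper and 1.577 MΩ below.
(x·R_p) ‖ R_L = 1.119 MΩ.
Then V_out = V_DC · 1.119/(7.133 + 1.119) = 1.790 V.

V_out ≈ 1.79 V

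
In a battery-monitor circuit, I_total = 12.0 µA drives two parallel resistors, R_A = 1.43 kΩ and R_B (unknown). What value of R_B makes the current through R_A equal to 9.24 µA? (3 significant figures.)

In a two-way split, I_A/I_total = R_B/(R_A + R_B).
With f = 0.7700, R_B = R_A · f/(1−f) = 1.43 × 3.348 = 4.787 kΩ.

R_B ≈ 4.79 kΩ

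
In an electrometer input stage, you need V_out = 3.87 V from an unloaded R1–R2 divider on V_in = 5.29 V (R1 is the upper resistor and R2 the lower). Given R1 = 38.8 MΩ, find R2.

The divider ratio is R2/(R1+R2) = 3.87/5.29 = 0.7316.
R2 = R1 · 0.7316/(1 − 0.7316) = 105.7 MΩ.

R2 ≈ 106 MΩ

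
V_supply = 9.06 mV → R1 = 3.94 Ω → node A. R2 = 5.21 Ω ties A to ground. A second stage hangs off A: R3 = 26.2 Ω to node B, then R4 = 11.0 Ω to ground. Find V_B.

V_B ≈ 1.44 mV

The second stage (R3 + R4 = 37.20 Ω) loads node A in parallel with R2.
R2 ‖ (R3+R4) = 4.570 Ω.
First divider: V_A = V_supply · 4.570/(3.94 + 4.570) = 4.865 mV.
V_B = V_A × 0.2957 = 1.439 mV.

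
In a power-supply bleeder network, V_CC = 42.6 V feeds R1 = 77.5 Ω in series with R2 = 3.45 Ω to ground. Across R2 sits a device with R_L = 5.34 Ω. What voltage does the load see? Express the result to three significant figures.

The load sits in parallel with R2, giving an effective lower resistance R2' = R2·R_L/(R2+R_L) = 2.096 Ω.
Then V_out = V_CC · R2'/(R1 + R2') = 42.6 × 2.096/79.60 = 1.122 V.
(Unloaded it would be 1.82 V; the load pulls it down.)

V_out ≈ 1.12 V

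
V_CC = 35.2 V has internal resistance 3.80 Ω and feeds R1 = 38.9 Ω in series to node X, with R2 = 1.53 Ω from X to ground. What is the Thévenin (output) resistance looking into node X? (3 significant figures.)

R_th ≈ 1.48 Ω

R1' = 3.80 + 38.9 = 42.70 Ω (source resistance + R1).
Looking into X with the source shorted: R_th = R1'·R2/(R1'+R2) = 42.70 × 1.53/44.23 = 1.477 Ω.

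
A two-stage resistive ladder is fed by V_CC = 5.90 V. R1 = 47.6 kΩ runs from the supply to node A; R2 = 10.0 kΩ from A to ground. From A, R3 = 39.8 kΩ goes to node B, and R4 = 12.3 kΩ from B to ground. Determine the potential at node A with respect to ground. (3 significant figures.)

Looking into the second stage from A: R3 + R4 = 52.10 kΩ appears in parallel with R2.
Effective lower resistance at A: R2 ‖ 52.10 = 8.390 kΩ.
First divider: V_A = V_CC · 8.390/(47.6 + 8.390) = 0.8841 V.

V_A ≈ 0.884 V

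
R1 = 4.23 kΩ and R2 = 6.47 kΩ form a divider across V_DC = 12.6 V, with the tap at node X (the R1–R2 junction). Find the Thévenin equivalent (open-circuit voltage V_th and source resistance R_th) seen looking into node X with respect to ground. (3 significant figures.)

V_th ≈ 7.62 V, R_th ≈ 2.56 kΩ

Open-circuit (no load on X): V_th = V_DC · R2/(R1 + R2) = 12.6 × 6.47/(4.230 + 6.47) = 7.619 V.
Looking into X with the source shorted: R_th = R1·R2/(R1+R2) = 4.230 × 6.47/10.70 = 2.558 kΩ.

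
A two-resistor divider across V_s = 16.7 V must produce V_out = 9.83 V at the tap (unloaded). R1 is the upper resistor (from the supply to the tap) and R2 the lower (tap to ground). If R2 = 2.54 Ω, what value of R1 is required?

V_out/V_s = R2/(R1+R2) = 0.5886.
So R1 = R2 · (V_s/V_out − 1) = 2.54 × (16.7/9.83 − 1) = 2.54 × 0.6989 = 1.775 Ω.

R1 ≈ 1.78 Ω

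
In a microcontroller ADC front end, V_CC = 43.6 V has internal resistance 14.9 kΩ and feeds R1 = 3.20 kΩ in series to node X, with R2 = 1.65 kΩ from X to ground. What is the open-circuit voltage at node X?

R1' = 14.9 + 3.20 = 18.10 kΩ (source resistance + R1).
With X open, the divider is unloaded: V_th = 43.6 × 1.65/19.75 = 3.643 V.

V_th ≈ 3.64 V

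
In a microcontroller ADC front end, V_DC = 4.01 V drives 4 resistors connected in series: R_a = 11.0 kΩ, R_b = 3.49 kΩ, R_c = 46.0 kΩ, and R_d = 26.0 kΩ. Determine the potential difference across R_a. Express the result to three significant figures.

V ≈ 0.510 V

Series total: ΣR = 11.0 + 3.49 + 46.0 + 26.0 = 86.49 kΩ.
V = V_DC · R/ΣR = 4.01 × 0.1272 = 0.5100 V.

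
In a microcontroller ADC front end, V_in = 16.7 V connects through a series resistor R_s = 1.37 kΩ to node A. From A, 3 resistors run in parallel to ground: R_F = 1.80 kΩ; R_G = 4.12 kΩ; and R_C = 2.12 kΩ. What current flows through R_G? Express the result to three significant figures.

Combine the parallel branches: R_p = (1/1.80 + 1/4.12 + 1/2.12)⁻¹ = 0.7874 kΩ.
Node voltage V_A = V_in · R_p/(R_s + R_p) = 16.7 × 0.3650 = 6.095 V.
Branch current I = V_A/R_G = 6.095/4.12 = 1.479 mA.
(Equivalently: I_total = 7.741 mA, then current-divider fraction G_k/ΣG = 0.1911.)

I ≈ 1.48 mA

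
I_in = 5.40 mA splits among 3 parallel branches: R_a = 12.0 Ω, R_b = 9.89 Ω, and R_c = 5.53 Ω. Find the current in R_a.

I ≈ 1.23 mA

Conductances: ΣG = 1/12.0 + 1/9.89 + 1/5.53 = 0.3653 (1/Ω).
Current divider: I(R_a) = I_in · G_k/ΣG = 5.40 × (0.08333/0.3653) = 5.40 × 0.2281 = 1.232 mA.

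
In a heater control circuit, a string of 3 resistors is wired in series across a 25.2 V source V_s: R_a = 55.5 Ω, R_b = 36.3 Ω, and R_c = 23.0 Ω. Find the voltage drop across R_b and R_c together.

V ≈ 13.0 V

Series total: ΣR = 55.5 + 36.3 + 23.0 = 114.8 Ω.
R_{R_b..R_c} = 36.3 + 23.0 = 59.30 Ω.
Voltage divider: V = V_s · (59.30 / 114.8) = 25.2 × 0.5166 = 13.02 V.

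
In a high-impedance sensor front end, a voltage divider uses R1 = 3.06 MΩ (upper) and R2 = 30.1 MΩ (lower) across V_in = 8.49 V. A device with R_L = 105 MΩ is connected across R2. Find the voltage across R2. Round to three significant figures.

The load sits in parallel with R2, giving an effective lower resistance R2' = R2·R_L/(R2+R_L) = 23.39 MΩ.
Then V_out = V_in · R2'/(R1 + R2') = 8.49 × 23.39/26.45 = 7.508 V.
(Unloaded it would be 7.71 V; the load pulls it down.)

V_out ≈ 7.51 V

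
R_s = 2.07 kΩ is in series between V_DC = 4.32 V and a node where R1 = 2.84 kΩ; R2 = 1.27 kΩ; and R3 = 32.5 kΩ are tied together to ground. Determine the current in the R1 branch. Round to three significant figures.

Combine the parallel branches: R_p = (1/2.84 + 1/1.27 + 1/32.5)⁻¹ = 0.8545 kΩ.
V_A = 4.32 × 0.8545/2.924 = 1.262 V.
I(R1) = V_A / R1 = 1.262/2.84 = 0.4445 mA.

I ≈ 0.444 mA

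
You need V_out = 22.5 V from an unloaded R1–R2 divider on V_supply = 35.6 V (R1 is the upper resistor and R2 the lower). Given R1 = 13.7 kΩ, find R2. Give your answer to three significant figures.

V_out/V_supply = R2/(R1+R2) = 0.6320.
R2 = R1 · 0.6320/(1 − 0.6320) = 23.53 kΩ.

R2 ≈ 23.5 kΩ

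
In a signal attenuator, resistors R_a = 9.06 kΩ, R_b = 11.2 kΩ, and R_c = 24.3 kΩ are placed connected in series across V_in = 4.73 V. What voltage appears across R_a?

Series total: ΣR = 9.06 + 11.2 + 24.3 = 44.56 kΩ.
V = V_in · R/ΣR = 4.73 × 0.2033 = 0.9617 V.

V ≈ 0.962 V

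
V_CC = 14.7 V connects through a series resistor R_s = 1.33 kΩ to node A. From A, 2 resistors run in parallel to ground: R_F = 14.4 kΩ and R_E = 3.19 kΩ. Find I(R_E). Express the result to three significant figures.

I ≈ 3.05 mA

Parallel bank: R_p = 1/(1/14.4 + 1/3.19) = 2.611 kΩ.
V_A = 14.7 × 2.611/3.941 = 9.740 V.
I(R_E) = V_A / R_E = 9.740/3.19 = 3.053 mA.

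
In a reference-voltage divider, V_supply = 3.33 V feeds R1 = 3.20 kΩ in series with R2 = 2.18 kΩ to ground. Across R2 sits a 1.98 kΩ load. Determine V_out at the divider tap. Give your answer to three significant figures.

V_out ≈ 0.815 V

The load sits in parallel with R2, giving an effective lower resistance R2' = R2·R_L/(R2+R_L) = 1.038 kΩ.
Then V_out = V_supply · R2'/(R1 + R2') = 3.33 × 1.038/4.238 = 0.8154 V.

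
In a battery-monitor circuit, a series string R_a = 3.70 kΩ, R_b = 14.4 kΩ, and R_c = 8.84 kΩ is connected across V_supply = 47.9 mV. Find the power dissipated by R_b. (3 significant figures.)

P ≈ 45.5 nW

The common current is I = 47.9/26.94 = 1.778 µA.
P = I²R = 3.161 × 14.4 = 45.52 nW.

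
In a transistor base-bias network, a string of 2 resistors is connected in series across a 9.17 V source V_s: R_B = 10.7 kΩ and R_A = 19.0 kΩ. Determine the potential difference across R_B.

V ≈ 3.30 V

ΣR = 10.7 + 19.0 = 29.70 kΩ.
V = V_s · R/ΣR = 9.17 × 0.3603 = 3.304 V.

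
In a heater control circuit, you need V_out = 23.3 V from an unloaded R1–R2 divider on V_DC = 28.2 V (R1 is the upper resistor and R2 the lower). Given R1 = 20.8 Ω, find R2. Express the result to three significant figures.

The divider ratio is R2/(R1+R2) = 23.3/28.2 = 0.8262.
R2 = R1 · 0.8262/(1 − 0.8262) = 98.91 Ω.

R2 ≈ 98.9 Ω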